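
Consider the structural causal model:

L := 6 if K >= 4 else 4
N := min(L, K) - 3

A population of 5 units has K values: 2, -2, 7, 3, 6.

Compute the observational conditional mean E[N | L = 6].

Observing L=6 restricts to units where L's equation naturally yields 6: K ∈ {7, 6}. In that subpopulation N = 3, 3, mean 3.

3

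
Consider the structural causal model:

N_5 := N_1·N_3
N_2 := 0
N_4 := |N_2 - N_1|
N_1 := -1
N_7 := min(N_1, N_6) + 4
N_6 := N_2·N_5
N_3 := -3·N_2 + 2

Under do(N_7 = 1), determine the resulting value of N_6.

0

Intervening sets N_7 = 1 and removes its equation (N_7 := min(N_1, N_6) + 4).
Since N_6 is not a descendant of the intervened variable, it is unaffected.
N_3 = -3·N_2 + 2  [with N_2=0]  = 2
N_5 = N_1·N_3  [with N_1=-1, N_3=2]  = -2
N_6 = N_2·N_5  [with N_2=0, N_5=-2]  = 0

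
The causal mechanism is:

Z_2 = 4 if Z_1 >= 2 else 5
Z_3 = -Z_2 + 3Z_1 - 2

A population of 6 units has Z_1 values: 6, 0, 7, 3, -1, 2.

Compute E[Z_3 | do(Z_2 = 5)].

1.5

Under do(Z_2=5), Z_2's equation is replaced by Z_2=5 for every unit. Per-unit Z_3: 11, -7, 14, 2, -10, -1. Mean = 1.5.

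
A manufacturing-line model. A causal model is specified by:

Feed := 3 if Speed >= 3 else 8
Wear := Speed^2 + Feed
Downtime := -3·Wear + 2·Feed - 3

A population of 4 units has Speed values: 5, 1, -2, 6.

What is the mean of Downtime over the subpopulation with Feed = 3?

Conditioning on Feed=3 selects the 2 unit(s) with Speed ∈ {5, 6}. Their Downtime values: -81, -114. Mean = -97.5.

-97.5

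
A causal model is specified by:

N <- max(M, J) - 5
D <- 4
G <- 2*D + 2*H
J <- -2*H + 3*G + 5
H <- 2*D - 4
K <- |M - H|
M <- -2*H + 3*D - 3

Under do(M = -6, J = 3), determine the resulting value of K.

Setting M = -6, J = 3 by intervention discards those variables' equations.
H = 2*D - 4  [with D=4]  = 4
K = |M - H|  [with M=-6, H=4]  = 10

10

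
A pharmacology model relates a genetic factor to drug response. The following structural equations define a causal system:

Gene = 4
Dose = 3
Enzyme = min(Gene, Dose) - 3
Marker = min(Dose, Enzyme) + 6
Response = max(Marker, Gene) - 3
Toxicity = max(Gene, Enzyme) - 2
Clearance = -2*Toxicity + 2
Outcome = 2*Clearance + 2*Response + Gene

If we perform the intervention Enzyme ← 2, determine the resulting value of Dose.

Under do(Enzyme=2), the mechanism Enzyme = min(Gene, Dose) - 3 is discarded; Enzyme is fixed at 2.
Since Dose is not a descendant of the intervened variable, it is unaffected.

3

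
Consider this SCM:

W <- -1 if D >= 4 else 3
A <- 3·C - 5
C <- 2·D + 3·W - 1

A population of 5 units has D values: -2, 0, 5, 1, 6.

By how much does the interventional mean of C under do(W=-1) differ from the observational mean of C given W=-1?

do(W=-1) breaks W's dependence on D. With W=-1 fixed, C across the units is -8, -4, 6, -2, 8, mean 0.
Conditioning on W=-1 selects the 2 unit(s) with D ∈ {5, 6}. Their C values: 6, 8. Mean = 7.
Difference = 0 − 7 = -7.

-7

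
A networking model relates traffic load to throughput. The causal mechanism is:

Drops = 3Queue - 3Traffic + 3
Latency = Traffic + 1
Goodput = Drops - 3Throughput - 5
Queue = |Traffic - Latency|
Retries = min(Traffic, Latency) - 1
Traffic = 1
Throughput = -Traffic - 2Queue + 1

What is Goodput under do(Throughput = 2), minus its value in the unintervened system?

Intervening sets Throughput = 2 and removes its equation (Throughput = -Traffic - 2Queue + 1).
Latency = Traffic + 1  [with Traffic=1]  = 2
Queue = |Traffic - Latency|  [with Traffic=1, Latency=2]  = 1
Drops = 3Queue - 3Traffic + 3  [with Queue=1, Traffic=1]  = 3
Goodput = Drops - 3Throughput - 5  [with Drops=3, Throughput=2]  = -8
Without intervention: Latency = Traffic + 1  [with Traffic=1]  = 2; Queue = |Traffic - Latency|  [with Traffic=1, Latency=2]  = 1; Drops = 3Queue - 3Traffic + 3  [with Queue=1, Traffic=1]  = 3; Throughput = -Traffic - 2Queue + 1  [with Traffic=1, Queue=1]  = -2; Goodput = Drops - 3Throughput - 5  [with Drops=3, Throughput=-2]  = 4.
Change = -8 − 4 = -12.

-12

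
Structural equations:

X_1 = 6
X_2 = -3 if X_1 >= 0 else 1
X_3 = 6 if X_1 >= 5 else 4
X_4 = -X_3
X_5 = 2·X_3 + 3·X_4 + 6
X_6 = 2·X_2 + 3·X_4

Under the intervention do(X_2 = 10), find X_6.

2

Under do(X_2=10), the mechanism X_2 = -3 if X_1 >= 0 else 1 is discarded; X_2 is fixed at 10.
X_3 = 6 if X_1 >= 5 else 4  [with X_1=6]  = 6
X_4 = -X_3  [with X_3=6]  = -6
X_6 = 2·X_2 + 3·X_4  [with X_2=10, X_4=-6]  = 2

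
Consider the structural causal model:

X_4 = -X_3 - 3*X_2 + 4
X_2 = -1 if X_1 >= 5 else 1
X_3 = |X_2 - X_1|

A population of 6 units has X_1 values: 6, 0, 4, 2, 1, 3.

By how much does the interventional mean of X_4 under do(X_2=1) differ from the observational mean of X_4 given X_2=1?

The intervention sets X_2=1 in all 6 units regardless of X_1. Recomputing X_4 per unit gives -4, 0, -2, 0, 1, -1; average -1.
Observing X_2=1 restricts to units where X_2's equation naturally yields 1: X_1 ∈ {0, 4, 2, 1, 3}. In that subpopulation X_4 = 0, -2, 0, 1, -1, mean -0.4.
Difference = -1 − (-0.4) = -0.6.

-0.6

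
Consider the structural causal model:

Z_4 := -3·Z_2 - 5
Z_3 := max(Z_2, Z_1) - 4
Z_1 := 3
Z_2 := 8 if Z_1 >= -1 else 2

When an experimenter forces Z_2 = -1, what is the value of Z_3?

-1

The intervention breaks the incoming arrows to Z_2: Z_2 := 8 if Z_1 >= -1 else 2 no longer applies, and Z_2 = -1.
Z_3 = max(Z_2, Z_1) - 4  [with Z_2=-1, Z_1=3]  = -1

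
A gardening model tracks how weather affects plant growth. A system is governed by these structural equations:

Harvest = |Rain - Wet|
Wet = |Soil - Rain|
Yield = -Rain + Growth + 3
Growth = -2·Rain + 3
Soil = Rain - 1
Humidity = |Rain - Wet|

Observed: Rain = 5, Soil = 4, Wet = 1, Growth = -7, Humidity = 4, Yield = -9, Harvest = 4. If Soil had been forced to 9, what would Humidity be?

1

do(Soil=9) replaces the equation Soil = Rain - 1 with the constant Soil = 9.
Wet = |Soil - Rain|  [with Soil=9, Rain=5]  = 4
Humidity = |Rain - Wet|  [with Rain=5, Wet=4]  = 1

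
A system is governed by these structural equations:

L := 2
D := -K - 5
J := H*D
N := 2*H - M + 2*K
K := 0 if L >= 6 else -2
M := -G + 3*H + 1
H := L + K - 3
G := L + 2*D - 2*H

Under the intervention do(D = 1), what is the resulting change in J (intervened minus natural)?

-12

The intervention breaks the incoming arrows to D: D := -K - 5 no longer applies, and D = 1.
K = 0 if L >= 6 else -2  [with L=2]  = -2
H = L + K - 3  [with L=2, K=-2]  = -3
J = H*D  [with H=-3, D=1]  = -3
Without intervention: K = 0 if L >= 6 else -2  [with L=2]  = -2; D = -K - 5  [with K=-2]  = -3; H = L + K - 3  [with L=2, K=-2]  = -3; J = H*D  [with H=-3, D=-3]  = 9.
Change = -3 − 9 = -12.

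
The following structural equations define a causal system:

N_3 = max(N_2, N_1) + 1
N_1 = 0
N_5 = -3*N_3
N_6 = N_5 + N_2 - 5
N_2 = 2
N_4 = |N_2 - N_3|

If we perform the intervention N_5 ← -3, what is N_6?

The intervention breaks the incoming arrows to N_5: N_5 = -3*N_3 no longer applies, and N_5 = -3.
N_6 = N_5 + N_2 - 5  [with N_5=-3, N_2=2]  = -6

-6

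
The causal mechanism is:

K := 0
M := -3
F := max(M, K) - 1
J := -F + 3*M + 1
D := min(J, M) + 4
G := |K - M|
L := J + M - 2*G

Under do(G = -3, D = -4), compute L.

Setting G = -3, D = -4 by intervention discards those variables' equations.
F = max(M, K) - 1  [with M=-3, K=0]  = -1
J = -F + 3*M + 1  [with F=-1, M=-3]  = -7
L = J + M - 2*G  [with J=-7, M=-3, G=-3]  = -4

-4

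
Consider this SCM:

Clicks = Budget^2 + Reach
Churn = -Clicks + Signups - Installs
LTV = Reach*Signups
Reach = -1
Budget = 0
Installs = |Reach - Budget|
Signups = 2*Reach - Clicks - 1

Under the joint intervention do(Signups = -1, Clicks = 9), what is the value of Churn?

-11

The joint intervention fixes Signups = -1, Clicks = 9, removing each variable's own equation.
Installs = |Reach - Budget|  [with Reach=-1, Budget=0]  = 1
Churn = -Clicks + Signups - Installs  [with Clicks=9, Signups=-1, Installs=1]  = -11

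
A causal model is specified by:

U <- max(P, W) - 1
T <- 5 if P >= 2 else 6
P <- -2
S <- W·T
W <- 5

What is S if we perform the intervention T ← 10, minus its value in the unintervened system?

The intervention breaks the incoming arrows to T: T <- 5 if P >= 2 else 6 no longer applies, and T = 10.
S = W·T  [with W=5, T=10]  = 50
Without intervention: T = 5 if P >= 2 else 6  [with P=-2]  = 6; S = W·T  [with W=5, T=6]  = 30.
Change = 50 − 30 = 20.

20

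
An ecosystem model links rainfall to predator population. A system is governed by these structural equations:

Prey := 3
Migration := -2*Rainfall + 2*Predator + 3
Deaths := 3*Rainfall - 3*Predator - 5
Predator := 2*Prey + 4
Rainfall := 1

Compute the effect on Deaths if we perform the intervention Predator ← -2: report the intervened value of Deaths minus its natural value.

The intervention breaks the incoming arrows to Predator: Predator := 2*Prey + 4 no longer applies, and Predator = -2.
Deaths = 3*Rainfall - 3*Predator - 5  [with Rainfall=1, Predator=-2]  = 4
Without intervention: Predator = 2*Prey + 4  [with Prey=3]  = 10; Deaths = 3*Rainfall - 3*Predator - 5  [with Rainfall=1, Predator=10]  = -32.
Change = 4 − (-32) = 36.

36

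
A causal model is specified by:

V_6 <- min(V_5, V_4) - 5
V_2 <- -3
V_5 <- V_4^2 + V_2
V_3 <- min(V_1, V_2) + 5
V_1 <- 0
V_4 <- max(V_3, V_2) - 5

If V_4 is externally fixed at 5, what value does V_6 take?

Under do(V_4=5), the mechanism V_4 <- max(V_3, V_2) - 5 is discarded; V_4 is fixed at 5.
V_5 = V_4^2 + V_2  [with V_4=5, V_2=-3]  = 22
V_6 = min(V_5, V_4) - 5  [with V_5=22, V_4=5]  = 0

0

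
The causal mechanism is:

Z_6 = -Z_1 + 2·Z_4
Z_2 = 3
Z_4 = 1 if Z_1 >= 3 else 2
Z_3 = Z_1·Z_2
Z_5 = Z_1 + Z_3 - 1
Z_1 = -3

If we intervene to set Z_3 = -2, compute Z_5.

-6

do(Z_3=-2) replaces the equation Z_3 = Z_1·Z_2 with the constant Z_3 = -2.
Z_5 = Z_1 + Z_3 - 1  [with Z_1=-3, Z_3=-2]  = -6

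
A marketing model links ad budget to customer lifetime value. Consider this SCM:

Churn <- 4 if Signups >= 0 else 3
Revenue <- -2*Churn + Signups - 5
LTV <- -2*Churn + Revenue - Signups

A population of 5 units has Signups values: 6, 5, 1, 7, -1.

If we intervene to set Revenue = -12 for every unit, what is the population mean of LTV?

-23.2

Every unit gets Revenue=-12 under the intervention. LTV values become -26, -25, -21, -27, -17; E[LTV|do(Revenue=-12)] = -23.2.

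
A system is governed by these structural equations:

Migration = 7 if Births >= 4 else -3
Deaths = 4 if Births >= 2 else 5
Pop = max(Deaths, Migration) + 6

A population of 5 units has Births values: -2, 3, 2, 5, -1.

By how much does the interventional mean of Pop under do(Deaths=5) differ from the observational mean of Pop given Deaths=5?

0.4

Every unit gets Deaths=5 under the intervention. Pop values become 11, 11, 11, 13, 11; E[Pop|do(Deaths=5)] = 11.4.
Conditioning on Deaths=5 selects the 2 unit(s) with Births ∈ {-2, -1}. Their Pop values: 11, 11. Mean = 11.
Difference = 11.4 − 11 = 0.4.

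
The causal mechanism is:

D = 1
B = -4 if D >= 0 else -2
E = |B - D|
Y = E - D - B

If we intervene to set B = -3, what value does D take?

Under do(B=-3), the mechanism B = -4 if D >= 0 else -2 is discarded; B is fixed at -3.
D is not downstream of the intervention, so its value is determined by the original equations.

1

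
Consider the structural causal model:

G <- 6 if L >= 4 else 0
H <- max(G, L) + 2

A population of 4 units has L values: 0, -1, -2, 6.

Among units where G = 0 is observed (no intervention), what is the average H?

2

E[H|G=0] averages over only the 3 units with G=0 (L = 0, -1, -2): H = 2, 2, 2, mean 2.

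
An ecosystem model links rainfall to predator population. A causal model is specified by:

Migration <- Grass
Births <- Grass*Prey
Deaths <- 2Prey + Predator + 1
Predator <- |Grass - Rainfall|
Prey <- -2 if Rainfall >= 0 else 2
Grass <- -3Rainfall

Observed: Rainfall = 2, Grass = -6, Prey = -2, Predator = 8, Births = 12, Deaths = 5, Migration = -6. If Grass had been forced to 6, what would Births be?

do(Grass=6) replaces the equation Grass <- -3Rainfall with the constant Grass = 6.
Prey = -2 if Rainfall >= 0 else 2  [with Rainfall=2]  = -2
Births = Grass*Prey  [with Grass=6, Prey=-2]  = -12

-12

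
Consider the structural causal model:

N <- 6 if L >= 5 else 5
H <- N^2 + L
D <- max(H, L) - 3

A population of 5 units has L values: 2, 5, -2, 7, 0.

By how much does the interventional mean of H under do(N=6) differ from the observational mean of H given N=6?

The intervention sets N=6 in all 5 units regardless of L. Recomputing H per unit gives 38, 41, 34, 43, 36; average 38.4.
Conditioning on N=6 selects the 2 unit(s) with L ∈ {5, 7}. Their H values: 41, 43. Mean = 42.
Difference = 38.4 − 42 = -3.6.

-3.6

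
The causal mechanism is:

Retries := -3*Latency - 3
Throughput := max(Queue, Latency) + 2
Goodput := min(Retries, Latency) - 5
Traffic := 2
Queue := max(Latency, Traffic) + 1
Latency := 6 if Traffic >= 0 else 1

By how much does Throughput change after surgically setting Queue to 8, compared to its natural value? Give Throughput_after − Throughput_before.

do(Queue=8) replaces the equation Queue := max(Latency, Traffic) + 1 with the constant Queue = 8.
Latency = 6 if Traffic >= 0 else 1  [with Traffic=2]  = 6
Throughput = max(Queue, Latency) + 2  [with Queue=8, Latency=6]  = 10
Without intervention: Latency = 6 if Traffic >= 0 else 1  [with Traffic=2]  = 6; Queue = max(Latency, Traffic) + 1  [with Latency=6, Traffic=2]  = 7; Throughput = max(Queue, Latency) + 2  [with Queue=7, Latency=6]  = 9.
Change = 10 − 9 = 1.

1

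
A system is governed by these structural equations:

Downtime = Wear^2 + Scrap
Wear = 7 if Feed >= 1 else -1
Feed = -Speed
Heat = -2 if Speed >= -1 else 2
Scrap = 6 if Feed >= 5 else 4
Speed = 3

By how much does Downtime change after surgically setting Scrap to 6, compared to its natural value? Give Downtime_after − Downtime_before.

The intervention breaks the incoming arrows to Scrap: Scrap = 6 if Feed >= 5 else 4 no longer applies, and Scrap = 6.
Feed = -Speed  [with Speed=3]  = -3
Wear = 7 if Feed >= 1 else -1  [with Feed=-3]  = -1
Downtime = Wear^2 + Scrap  [with Wear=-1, Scrap=6]  = 7
Without intervention: Feed = -Speed  [with Speed=3]  = -3; Wear = 7 if Feed >= 1 else -1  [with Feed=-3]  = -1; Scrap = 6 if Feed >= 5 else 4  [with Feed=-3]  = 4; Downtime = Wear^2 + Scrap  [with Wear=-1, Scrap=4]  = 5.
Change = 7 − 5 = 2.

2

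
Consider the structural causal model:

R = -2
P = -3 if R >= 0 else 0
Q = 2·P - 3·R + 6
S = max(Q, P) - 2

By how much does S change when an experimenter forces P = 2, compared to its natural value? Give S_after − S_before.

4

Under do(P=2), the mechanism P = -3 if R >= 0 else 0 is discarded; P is fixed at 2.
Q = 2·P - 3·R + 6  [with P=2, R=-2]  = 16
S = max(Q, P) - 2  [with Q=16, P=2]  = 14
Without intervention: P = -3 if R >= 0 else 0  [with R=-2]  = 0; Q = 2·P - 3·R + 6  [with P=0, R=-2]  = 12; S = max(Q, P) - 2  [with Q=12, P=0]  = 10.
Change = 14 − 10 = 4.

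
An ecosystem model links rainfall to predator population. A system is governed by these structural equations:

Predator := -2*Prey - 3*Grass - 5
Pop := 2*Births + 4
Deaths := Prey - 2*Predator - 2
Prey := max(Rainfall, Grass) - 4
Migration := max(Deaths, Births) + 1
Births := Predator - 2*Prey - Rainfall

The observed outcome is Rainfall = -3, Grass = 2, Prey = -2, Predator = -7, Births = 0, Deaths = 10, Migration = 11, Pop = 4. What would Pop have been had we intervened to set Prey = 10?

The intervention breaks the incoming arrows to Prey: Prey := max(Rainfall, Grass) - 4 no longer applies, and Prey = 10.
Predator = -2*Prey - 3*Grass - 5  [with Prey=10, Grass=2]  = -31
Births = Predator - 2*Prey - Rainfall  [with Predator=-31, Prey=10, Rainfall=-3]  = -48
Pop = 2*Births + 4  [with Births=-48]  = -92

-92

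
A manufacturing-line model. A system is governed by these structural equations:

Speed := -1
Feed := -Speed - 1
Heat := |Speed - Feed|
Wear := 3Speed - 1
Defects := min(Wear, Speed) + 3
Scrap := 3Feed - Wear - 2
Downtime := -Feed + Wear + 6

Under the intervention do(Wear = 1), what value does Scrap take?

-3

Under do(Wear=1), the mechanism Wear := 3Speed - 1 is discarded; Wear is fixed at 1.
Feed = -Speed - 1  [with Speed=-1]  = 0
Scrap = 3Feed - Wear - 2  [with Feed=0, Wear=1]  = -3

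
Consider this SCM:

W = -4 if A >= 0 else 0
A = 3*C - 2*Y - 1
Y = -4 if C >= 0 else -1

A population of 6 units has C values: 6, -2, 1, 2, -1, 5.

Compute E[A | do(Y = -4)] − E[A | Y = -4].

Every unit gets Y=-4 under the intervention. A values become 25, 1, 10, 13, 4, 22; E[A|do(Y=-4)] = 12.5.
E[A|Y=-4] averages over only the 4 units with Y=-4 (C = 6, 1, 2, 5): A = 25, 10, 13, 22, mean 17.5.
Difference = 12.5 − 17.5 = -5.

-5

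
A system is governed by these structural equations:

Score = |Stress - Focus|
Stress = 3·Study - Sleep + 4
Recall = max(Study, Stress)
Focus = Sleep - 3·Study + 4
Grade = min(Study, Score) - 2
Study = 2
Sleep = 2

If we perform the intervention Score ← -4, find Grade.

-6

Under do(Score=-4), the mechanism Score = |Stress - Focus| is discarded; Score is fixed at -4.
Grade = min(Study, Score) - 2  [with Study=2, Score=-4]  = -6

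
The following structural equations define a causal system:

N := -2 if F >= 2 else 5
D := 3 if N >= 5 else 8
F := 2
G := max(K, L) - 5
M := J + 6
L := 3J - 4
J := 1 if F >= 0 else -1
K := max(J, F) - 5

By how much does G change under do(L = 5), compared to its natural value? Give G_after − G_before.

The intervention breaks the incoming arrows to L: L := 3J - 4 no longer applies, and L = 5.
J = 1 if F >= 0 else -1  [with F=2]  = 1
K = max(J, F) - 5  [with J=1, F=2]  = -3
G = max(K, L) - 5  [with K=-3, L=5]  = 0
Without intervention: J = 1 if F >= 0 else -1  [with F=2]  = 1; L = 3J - 4  [with J=1]  = -1; K = max(J, F) - 5  [with J=1, F=2]  = -3; G = max(K, L) - 5  [with K=-3, L=-1]  = -6.
Change = 0 − (-6) = 6.

6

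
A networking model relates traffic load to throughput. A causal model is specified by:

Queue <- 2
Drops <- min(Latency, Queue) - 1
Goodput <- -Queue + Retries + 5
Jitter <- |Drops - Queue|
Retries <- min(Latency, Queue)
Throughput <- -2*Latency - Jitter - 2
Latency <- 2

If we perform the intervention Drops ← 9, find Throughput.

-13

The intervention breaks the incoming arrows to Drops: Drops <- min(Latency, Queue) - 1 no longer applies, and Drops = 9.
Jitter = |Drops - Queue|  [with Drops=9, Queue=2]  = 7
Throughput = -2*Latency - Jitter - 2  [with Latency=2, Jitter=7]  = -13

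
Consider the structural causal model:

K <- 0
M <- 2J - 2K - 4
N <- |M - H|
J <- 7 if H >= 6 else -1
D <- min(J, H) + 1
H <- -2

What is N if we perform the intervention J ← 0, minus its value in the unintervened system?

The intervention breaks the incoming arrows to J: J <- 7 if H >= 6 else -1 no longer applies, and J = 0.
M = 2J - 2K - 4  [with J=0, K=0]  = -4
N = |M - H|  [with M=-4, H=-2]  = 2
Without intervention: J = 7 if H >= 6 else -1  [with H=-2]  = -1; M = 2J - 2K - 4  [with J=-1, K=0]  = -6; N = |M - H|  [with M=-6, H=-2]  = 4.
Change = 2 − 4 = -2.

-2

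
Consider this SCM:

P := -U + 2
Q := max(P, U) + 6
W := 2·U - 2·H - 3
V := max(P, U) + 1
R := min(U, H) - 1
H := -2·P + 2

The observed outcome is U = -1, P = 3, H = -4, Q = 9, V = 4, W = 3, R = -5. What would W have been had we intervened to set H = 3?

-11

The intervention breaks the incoming arrows to H: H := -2·P + 2 no longer applies, and H = 3.
W = 2·U - 2·H - 3  [with U=-1, H=3]  = -11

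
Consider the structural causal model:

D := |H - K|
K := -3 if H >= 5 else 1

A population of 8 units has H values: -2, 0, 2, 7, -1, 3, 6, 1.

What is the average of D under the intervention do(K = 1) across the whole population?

Every unit gets K=1 under the intervention. D values become 3, 1, 1, 6, 2, 2, 5, 0; E[D|do(K=1)] = 2.5.

2.5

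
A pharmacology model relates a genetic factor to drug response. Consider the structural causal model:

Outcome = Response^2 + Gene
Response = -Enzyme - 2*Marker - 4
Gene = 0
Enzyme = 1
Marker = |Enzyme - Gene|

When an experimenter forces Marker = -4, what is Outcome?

do(Marker=-4) replaces the equation Marker = |Enzyme - Gene| with the constant Marker = -4.
Response = -Enzyme - 2*Marker - 4  [with Enzyme=1, Marker=-4]  = 3
Outcome = Response^2 + Gene  [with Response=3, Gene=0]  = 9

9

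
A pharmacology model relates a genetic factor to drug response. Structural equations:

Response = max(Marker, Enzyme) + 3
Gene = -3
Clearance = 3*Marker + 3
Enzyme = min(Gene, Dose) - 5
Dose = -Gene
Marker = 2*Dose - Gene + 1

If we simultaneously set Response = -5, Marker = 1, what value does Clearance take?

Setting Response = -5, Marker = 1 by intervention discards those variables' equations.
Clearance = 3*Marker + 3  [with Marker=1]  = 6

6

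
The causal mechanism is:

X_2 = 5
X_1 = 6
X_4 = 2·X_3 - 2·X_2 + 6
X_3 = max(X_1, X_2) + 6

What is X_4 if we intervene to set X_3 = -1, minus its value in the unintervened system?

-26

The intervention breaks the incoming arrows to X_3: X_3 = max(X_1, X_2) + 6 no longer applies, and X_3 = -1.
X_4 = 2·X_3 - 2·X_2 + 6  [with X_3=-1, X_2=5]  = -6
Without intervention: X_3 = max(X_1, X_2) + 6  [with X_1=6, X_2=5]  = 12; X_4 = 2·X_3 - 2·X_2 + 6  [with X_3=12, X_2=5]  = 20.
Change = -6 − 20 = -26.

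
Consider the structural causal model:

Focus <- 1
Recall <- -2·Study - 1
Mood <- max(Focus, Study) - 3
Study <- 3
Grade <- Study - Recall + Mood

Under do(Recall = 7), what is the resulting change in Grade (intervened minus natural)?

Intervening sets Recall = 7 and removes its equation (Recall <- -2·Study - 1).
Mood = max(Focus, Study) - 3  [with Focus=1, Study=3]  = 0
Grade = Study - Recall + Mood  [with Study=3, Recall=7, Mood=0]  = -4
Without intervention: Mood = max(Focus, Study) - 3  [with Focus=1, Study=3]  = 0; Recall = -2·Study - 1  [with Study=3]  = -7; Grade = Study - Recall + Mood  [with Study=3, Recall=-7, Mood=0]  = 10.
Change = -4 − 10 = -14.

-14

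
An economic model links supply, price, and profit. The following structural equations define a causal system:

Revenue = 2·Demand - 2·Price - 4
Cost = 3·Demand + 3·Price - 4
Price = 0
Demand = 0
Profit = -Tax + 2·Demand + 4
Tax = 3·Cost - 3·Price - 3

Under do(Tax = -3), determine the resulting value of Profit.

7

The intervention breaks the incoming arrows to Tax: Tax = 3·Cost - 3·Price - 3 no longer applies, and Tax = -3.
Profit = -Tax + 2·Demand + 4  [with Tax=-3, Demand=0]  = 7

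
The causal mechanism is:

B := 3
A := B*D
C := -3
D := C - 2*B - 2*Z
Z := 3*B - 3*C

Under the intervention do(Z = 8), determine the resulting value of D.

-25

The intervention breaks the incoming arrows to Z: Z := 3*B - 3*C no longer applies, and Z = 8.
D = C - 2*B - 2*Z  [with C=-3, B=3, Z=8]  = -25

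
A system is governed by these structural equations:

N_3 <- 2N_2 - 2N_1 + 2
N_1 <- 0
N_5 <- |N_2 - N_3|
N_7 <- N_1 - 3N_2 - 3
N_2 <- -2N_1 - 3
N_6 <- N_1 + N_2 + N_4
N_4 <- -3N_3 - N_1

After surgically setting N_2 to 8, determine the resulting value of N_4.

-54

Under do(N_2=8), the mechanism N_2 <- -2N_1 - 3 is discarded; N_2 is fixed at 8.
N_3 = 2N_2 - 2N_1 + 2  [with N_2=8, N_1=0]  = 18
N_4 = -3N_3 - N_1  [with N_3=18, N_1=0]  = -54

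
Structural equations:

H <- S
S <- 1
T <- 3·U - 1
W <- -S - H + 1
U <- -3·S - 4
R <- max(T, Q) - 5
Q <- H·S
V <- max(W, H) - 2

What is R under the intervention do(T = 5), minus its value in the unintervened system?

The intervention breaks the incoming arrows to T: T <- 3·U - 1 no longer applies, and T = 5.
H = S  [with S=1]  = 1
Q = H·S  [with H=1, S=1]  = 1
R = max(T, Q) - 5  [with T=5, Q=1]  = 0
Without intervention: U = -3·S - 4  [with S=1]  = -7; T = 3·U - 1  [with U=-7]  = -22; H = S  [with S=1]  = 1; Q = H·S  [with H=1, S=1]  = 1; R = max(T, Q) - 5  [with T=-22, Q=1]  = -4.
Change = 0 − (-4) = 4.

4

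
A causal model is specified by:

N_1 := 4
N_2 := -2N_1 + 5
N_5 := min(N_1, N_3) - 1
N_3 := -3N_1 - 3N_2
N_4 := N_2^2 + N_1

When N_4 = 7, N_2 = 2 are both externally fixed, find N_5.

-19

The joint intervention fixes N_4 = 7, N_2 = 2, removing each variable's own equation.
N_3 = -3N_1 - 3N_2  [with N_1=4, N_2=2]  = -18
N_5 = min(N_1, N_3) - 1  [with N_1=4, N_3=-18]  = -19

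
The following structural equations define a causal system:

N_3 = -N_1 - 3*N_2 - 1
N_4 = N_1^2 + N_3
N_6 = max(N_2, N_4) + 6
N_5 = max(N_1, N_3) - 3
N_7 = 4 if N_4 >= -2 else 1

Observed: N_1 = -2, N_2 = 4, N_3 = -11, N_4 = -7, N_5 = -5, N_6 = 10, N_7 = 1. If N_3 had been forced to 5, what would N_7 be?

The intervention breaks the incoming arrows to N_3: N_3 = -N_1 - 3*N_2 - 1 no longer applies, and N_3 = 5.
N_4 = N_1^2 + N_3  [with N_1=-2, N_3=5]  = 9
N_7 = 4 if N_4 >= -2 else 1  [with N_4=9]  = 4

4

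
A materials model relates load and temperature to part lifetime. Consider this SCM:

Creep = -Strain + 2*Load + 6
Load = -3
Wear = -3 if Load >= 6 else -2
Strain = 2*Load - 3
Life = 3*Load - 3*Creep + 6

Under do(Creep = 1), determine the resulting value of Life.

do(Creep=1) replaces the equation Creep = -Strain + 2*Load + 6 with the constant Creep = 1.
Life = 3*Load - 3*Creep + 6  [with Load=-3, Creep=1]  = -6

-6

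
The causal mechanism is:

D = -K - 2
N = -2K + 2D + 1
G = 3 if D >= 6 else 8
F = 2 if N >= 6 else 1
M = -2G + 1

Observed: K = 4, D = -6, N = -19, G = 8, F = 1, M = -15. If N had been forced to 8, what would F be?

2

do(N=8) replaces the equation N = -2K + 2D + 1 with the constant N = 8.
F = 2 if N >= 6 else 1  [with N=8]  = 2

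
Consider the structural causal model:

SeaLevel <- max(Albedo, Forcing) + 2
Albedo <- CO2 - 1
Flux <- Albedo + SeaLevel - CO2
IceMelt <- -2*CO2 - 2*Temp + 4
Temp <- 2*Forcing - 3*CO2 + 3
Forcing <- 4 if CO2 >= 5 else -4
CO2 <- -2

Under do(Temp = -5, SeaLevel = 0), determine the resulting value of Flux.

-1

Under do(Temp = -5, SeaLevel = 0), each intervened variable's structural equation is replaced by its fixed value.
Albedo = CO2 - 1  [with CO2=-2]  = -3
Flux = Albedo + SeaLevel - CO2  [with Albedo=-3, SeaLevel=0, CO2=-2]  = -1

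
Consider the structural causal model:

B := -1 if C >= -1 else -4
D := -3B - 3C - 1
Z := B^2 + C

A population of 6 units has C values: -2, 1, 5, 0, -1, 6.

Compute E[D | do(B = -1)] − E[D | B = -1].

Every unit gets B=-1 under the intervention. D values become 8, -1, -13, 2, 5, -16; E[D|do(B=-1)] = -2.5.
Conditioning on B=-1 selects the 5 unit(s) with C ∈ {1, 5, 0, -1, 6}. Their D values: -1, -13, 2, 5, -16. Mean = -4.6.
Difference = -2.5 − (-4.6) = 2.1.

2.1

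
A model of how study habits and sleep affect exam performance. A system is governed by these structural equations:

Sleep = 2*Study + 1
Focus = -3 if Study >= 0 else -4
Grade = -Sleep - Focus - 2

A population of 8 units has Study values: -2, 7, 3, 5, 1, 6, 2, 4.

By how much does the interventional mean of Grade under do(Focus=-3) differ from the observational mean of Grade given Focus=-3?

do(Focus=-3) breaks Focus's dependence on Study. With Focus=-3 fixed, Grade across the units is 4, -14, -6, -10, -2, -12, -4, -8, mean -6.5.
E[Grade|Focus=-3] averages over only the 7 units with Focus=-3 (Study = 7, 3, 5, 1, 6, 2, 4): Grade = -14, -6, -10, -2, -12, -4, -8, mean -8.
Difference = -6.5 − (-8) = 1.5.

1.5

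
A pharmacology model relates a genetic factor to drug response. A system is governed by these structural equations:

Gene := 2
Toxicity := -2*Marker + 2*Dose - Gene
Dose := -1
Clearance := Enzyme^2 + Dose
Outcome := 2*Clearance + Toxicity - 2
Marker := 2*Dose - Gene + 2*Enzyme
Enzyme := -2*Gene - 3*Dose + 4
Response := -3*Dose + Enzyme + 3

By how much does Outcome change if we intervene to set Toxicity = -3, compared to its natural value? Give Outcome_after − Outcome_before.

5

Intervening sets Toxicity = -3 and removes its equation (Toxicity := -2*Marker + 2*Dose - Gene).
Enzyme = -2*Gene - 3*Dose + 4  [with Gene=2, Dose=-1]  = 3
Clearance = Enzyme^2 + Dose  [with Enzyme=3, Dose=-1]  = 8
Outcome = 2*Clearance + Toxicity - 2  [with Clearance=8, Toxicity=-3]  = 11
Without intervention: Enzyme = -2*Gene - 3*Dose + 4  [with Gene=2, Dose=-1]  = 3; Marker = 2*Dose - Gene + 2*Enzyme  [with Dose=-1, Gene=2, Enzyme=3]  = 2; Toxicity = -2*Marker + 2*Dose - Gene  [with Marker=2, Dose=-1, Gene=2]  = -8; Clearance = Enzyme^2 + Dose  [with Enzyme=3, Dose=-1]  = 8; Outcome = 2*Clearance + Toxicity - 2  [with Clearance=8, Toxicity=-8]  = 6.
Change = 11 − 6 = 5.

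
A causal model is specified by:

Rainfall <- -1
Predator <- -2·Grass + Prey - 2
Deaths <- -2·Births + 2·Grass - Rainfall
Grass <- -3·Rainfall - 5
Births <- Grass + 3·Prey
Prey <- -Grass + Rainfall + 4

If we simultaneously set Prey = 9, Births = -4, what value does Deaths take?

5

Setting Prey = 9, Births = -4 by intervention discards those variables' equations.
Grass = -3·Rainfall - 5  [with Rainfall=-1]  = -2
Deaths = -2·Births + 2·Grass - Rainfall  [with Births=-4, Grass=-2, Rainfall=-1]  = 5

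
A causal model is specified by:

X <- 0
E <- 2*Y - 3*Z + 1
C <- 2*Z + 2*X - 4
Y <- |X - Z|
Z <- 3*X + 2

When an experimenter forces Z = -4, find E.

21

Under do(Z=-4), the mechanism Z <- 3*X + 2 is discarded; Z is fixed at -4.
Y = |X - Z|  [with X=0, Z=-4]  = 4
E = 2*Y - 3*Z + 1  [with Y=4, Z=-4]  = 21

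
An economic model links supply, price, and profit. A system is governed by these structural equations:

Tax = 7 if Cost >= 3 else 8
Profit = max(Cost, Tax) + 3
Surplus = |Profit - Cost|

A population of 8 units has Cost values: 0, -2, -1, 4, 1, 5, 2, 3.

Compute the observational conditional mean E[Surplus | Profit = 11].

11

Conditioning on Profit=11 selects the 5 unit(s) with Cost ∈ {0, -2, -1, 1, 2}. Their Surplus values: 11, 13, 12, 10, 9. Mean = 11.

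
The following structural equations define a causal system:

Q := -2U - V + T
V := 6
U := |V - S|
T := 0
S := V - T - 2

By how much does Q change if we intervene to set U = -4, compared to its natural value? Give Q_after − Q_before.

12

Intervening sets U = -4 and removes its equation (U := |V - S|).
Q = -2U - V + T  [with U=-4, V=6, T=0]  = 2
Without intervention: S = V - T - 2  [with V=6, T=0]  = 4; U = |V - S|  [with V=6, S=4]  = 2; Q = -2U - V + T  [with U=2, V=6, T=0]  = -10.
Change = 2 − (-10) = 12.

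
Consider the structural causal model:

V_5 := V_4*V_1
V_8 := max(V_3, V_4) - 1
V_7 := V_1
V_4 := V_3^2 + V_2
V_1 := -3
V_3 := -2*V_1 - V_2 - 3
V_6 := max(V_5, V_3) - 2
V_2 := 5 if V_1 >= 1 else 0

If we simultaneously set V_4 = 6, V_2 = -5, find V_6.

6

The joint intervention fixes V_4 = 6, V_2 = -5, removing each variable's own equation.
V_3 = -2*V_1 - V_2 - 3  [with V_1=-3, V_2=-5]  = 8
V_5 = V_4*V_1  [with V_4=6, V_1=-3]  = -18
V_6 = max(V_5, V_3) - 2  [with V_5=-18, V_3=8]  = 6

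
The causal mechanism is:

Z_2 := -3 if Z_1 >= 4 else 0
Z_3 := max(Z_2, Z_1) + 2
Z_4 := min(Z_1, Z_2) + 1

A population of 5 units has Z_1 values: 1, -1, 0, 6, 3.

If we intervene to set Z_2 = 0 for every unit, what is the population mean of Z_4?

0.8

Under do(Z_2=0), Z_2's equation is replaced by Z_2=0 for every unit. Per-unit Z_4: 1, 0, 1, 1, 1. Mean = 0.8.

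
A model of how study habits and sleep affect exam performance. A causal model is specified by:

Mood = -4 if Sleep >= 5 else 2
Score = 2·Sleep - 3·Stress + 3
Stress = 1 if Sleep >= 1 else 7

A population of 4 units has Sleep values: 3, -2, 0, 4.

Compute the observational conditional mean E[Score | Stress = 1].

7

E[Score|Stress=1] averages over only the 2 units with Stress=1 (Sleep = 3, 4): Score = 6, 8, mean 7.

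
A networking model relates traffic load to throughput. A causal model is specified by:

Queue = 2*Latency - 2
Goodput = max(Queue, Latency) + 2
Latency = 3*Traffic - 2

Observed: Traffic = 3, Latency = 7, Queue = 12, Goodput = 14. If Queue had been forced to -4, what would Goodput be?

9

The intervention breaks the incoming arrows to Queue: Queue = 2*Latency - 2 no longer applies, and Queue = -4.
Latency = 3*Traffic - 2  [with Traffic=3]  = 7
Goodput = max(Queue, Latency) + 2  [with Queue=-4, Latency=7]  = 9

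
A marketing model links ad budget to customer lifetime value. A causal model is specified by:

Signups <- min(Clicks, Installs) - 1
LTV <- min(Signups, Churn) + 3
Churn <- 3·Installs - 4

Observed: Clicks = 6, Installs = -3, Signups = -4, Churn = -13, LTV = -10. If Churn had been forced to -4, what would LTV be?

Intervening sets Churn = -4 and removes its equation (Churn <- 3·Installs - 4).
Signups = min(Clicks, Installs) - 1  [with Clicks=6, Installs=-3]  = -4
LTV = min(Signups, Churn) + 3  [with Signups=-4, Churn=-4]  = -1

-1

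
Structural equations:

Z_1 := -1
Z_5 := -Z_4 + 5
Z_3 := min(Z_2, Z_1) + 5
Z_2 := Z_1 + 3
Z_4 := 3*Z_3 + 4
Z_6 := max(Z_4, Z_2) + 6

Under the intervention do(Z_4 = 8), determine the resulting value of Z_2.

2

The intervention breaks the incoming arrows to Z_4: Z_4 := 3*Z_3 + 4 no longer applies, and Z_4 = 8.
Since Z_2 is not a descendant of the intervened variable, it is unaffected.
Z_2 = Z_1 + 3  [with Z_1=-1]  = 2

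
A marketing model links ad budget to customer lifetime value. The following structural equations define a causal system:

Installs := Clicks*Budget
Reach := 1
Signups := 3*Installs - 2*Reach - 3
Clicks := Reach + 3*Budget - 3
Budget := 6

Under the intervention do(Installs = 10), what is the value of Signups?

25

Intervening sets Installs = 10 and removes its equation (Installs := Clicks*Budget).
Signups = 3*Installs - 2*Reach - 3  [with Installs=10, Reach=1]  = 25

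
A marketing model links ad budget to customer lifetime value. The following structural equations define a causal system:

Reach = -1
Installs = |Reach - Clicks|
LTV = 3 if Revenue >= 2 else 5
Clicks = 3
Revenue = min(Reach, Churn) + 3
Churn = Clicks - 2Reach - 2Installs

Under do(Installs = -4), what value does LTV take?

The intervention breaks the incoming arrows to Installs: Installs = |Reach - Clicks| no longer applies, and Installs = -4.
Churn = Clicks - 2Reach - 2Installs  [with Clicks=3, Reach=-1, Installs=-4]  = 13
Revenue = min(Reach, Churn) + 3  [with Reach=-1, Churn=13]  = 2
LTV = 3 if Revenue >= 2 else 5  [with Revenue=2]  = 3

3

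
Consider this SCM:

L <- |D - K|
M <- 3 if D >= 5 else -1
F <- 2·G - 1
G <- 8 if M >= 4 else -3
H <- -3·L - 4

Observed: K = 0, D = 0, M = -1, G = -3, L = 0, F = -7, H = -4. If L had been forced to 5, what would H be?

-19

Under do(L=5), the mechanism L <- |D - K| is discarded; L is fixed at 5.
H = -3·L - 4  [with L=5]  = -19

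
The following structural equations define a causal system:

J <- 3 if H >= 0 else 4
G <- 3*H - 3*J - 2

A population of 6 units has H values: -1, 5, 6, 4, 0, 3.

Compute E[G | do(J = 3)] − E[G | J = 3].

The intervention sets J=3 in all 6 units regardless of H. Recomputing G per unit gives -14, 4, 7, 1, -11, -2; average -2.5.
Observing J=3 restricts to units where J's equation naturally yields 3: H ∈ {5, 6, 4, 0, 3}. In that subpopulation G = 4, 7, 1, -11, -2, mean -0.2.
Difference = -2.5 − (-0.2) = -2.3.

-2.3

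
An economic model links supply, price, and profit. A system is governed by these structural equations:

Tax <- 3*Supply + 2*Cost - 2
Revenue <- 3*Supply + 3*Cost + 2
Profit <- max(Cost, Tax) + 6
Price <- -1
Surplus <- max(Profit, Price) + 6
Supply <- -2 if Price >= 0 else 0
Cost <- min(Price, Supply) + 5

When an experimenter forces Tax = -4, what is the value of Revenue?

14

The intervention breaks the incoming arrows to Tax: Tax <- 3*Supply + 2*Cost - 2 no longer applies, and Tax = -4.
Since Revenue is not a descendant of the intervened variable, it is unaffected.
Supply = -2 if Price >= 0 else 0  [with Price=-1]  = 0
Cost = min(Price, Supply) + 5  [with Price=-1, Supply=0]  = 4
Revenue = 3*Supply + 3*Cost + 2  [with Supply=0, Cost=4]  = 14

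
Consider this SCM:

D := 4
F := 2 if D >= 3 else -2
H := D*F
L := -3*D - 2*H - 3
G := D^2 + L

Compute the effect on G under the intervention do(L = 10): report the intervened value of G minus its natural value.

41

Intervening sets L = 10 and removes its equation (L := -3*D - 2*H - 3).
G = D^2 + L  [with D=4, L=10]  = 26
Without intervention: F = 2 if D >= 3 else -2  [with D=4]  = 2; H = D*F  [with D=4, F=2]  = 8; L = -3*D - 2*H - 3  [with D=4, H=8]  = -31; G = D^2 + L  [with D=4, L=-31]  = -15.
Change = 26 − (-15) = 41.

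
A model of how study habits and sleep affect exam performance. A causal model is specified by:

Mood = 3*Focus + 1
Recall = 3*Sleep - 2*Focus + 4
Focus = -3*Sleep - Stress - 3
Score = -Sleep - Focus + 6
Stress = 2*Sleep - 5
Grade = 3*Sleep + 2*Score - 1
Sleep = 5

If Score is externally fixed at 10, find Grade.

34

The intervention breaks the incoming arrows to Score: Score = -Sleep - Focus + 6 no longer applies, and Score = 10.
Grade = 3*Sleep + 2*Score - 1  [with Sleep=5, Score=10]  = 34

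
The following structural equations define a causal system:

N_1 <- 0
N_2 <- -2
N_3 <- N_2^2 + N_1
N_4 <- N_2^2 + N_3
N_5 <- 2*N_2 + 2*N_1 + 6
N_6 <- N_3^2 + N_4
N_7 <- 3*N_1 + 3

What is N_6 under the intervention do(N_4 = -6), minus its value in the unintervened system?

-14

Under do(N_4=-6), the mechanism N_4 <- N_2^2 + N_3 is discarded; N_4 is fixed at -6.
N_3 = N_2^2 + N_1  [with N_2=-2, N_1=0]  = 4
N_6 = N_3^2 + N_4  [with N_3=4, N_4=-6]  = 10
Without intervention: N_3 = N_2^2 + N_1  [with N_2=-2, N_1=0]  = 4; N_4 = N_2^2 + N_3  [with N_2=-2, N_3=4]  = 8; N_6 = N_3^2 + N_4  [with N_3=4, N_4=8]  = 24.
Change = 10 − 24 = -14.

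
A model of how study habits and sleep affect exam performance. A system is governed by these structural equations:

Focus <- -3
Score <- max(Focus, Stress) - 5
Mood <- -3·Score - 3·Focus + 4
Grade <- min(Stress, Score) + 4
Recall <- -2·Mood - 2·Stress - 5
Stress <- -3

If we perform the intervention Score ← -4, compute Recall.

do(Score=-4) replaces the equation Score <- max(Focus, Stress) - 5 with the constant Score = -4.
Mood = -3·Score - 3·Focus + 4  [with Score=-4, Focus=-3]  = 25
Recall = -2·Mood - 2·Stress - 5  [with Mood=25, Stress=-3]  = -49

-49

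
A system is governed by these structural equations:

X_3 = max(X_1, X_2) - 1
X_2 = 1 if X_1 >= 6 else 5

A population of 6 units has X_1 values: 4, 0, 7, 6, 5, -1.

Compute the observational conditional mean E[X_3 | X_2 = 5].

4

Observing X_2=5 restricts to units where X_2's equation naturally yields 5: X_1 ∈ {4, 0, 5, -1}. In that subpopulation X_3 = 4, 4, 4, 4, mean 4.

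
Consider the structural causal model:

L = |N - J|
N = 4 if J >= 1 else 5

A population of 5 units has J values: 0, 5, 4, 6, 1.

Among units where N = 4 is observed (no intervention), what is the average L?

E[L|N=4] averages over only the 4 units with N=4 (J = 5, 4, 6, 1): L = 1, 0, 2, 3, mean 1.5.

1.5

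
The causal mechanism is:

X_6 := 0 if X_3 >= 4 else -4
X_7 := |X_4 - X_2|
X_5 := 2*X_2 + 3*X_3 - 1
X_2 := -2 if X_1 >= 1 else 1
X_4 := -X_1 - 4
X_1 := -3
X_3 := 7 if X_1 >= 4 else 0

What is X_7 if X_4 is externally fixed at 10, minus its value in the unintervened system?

The intervention breaks the incoming arrows to X_4: X_4 := -X_1 - 4 no longer applies, and X_4 = 10.
X_2 = -2 if X_1 >= 1 else 1  [with X_1=-3]  = 1
X_7 = |X_4 - X_2|  [with X_4=10, X_2=1]  = 9
Without intervention: X_2 = -2 if X_1 >= 1 else 1  [with X_1=-3]  = 1; X_4 = -X_1 - 4  [with X_1=-3]  = -1; X_7 = |X_4 - X_2|  [with X_4=-1, X_2=1]  = 2.
Change = 9 − 2 = 7.

7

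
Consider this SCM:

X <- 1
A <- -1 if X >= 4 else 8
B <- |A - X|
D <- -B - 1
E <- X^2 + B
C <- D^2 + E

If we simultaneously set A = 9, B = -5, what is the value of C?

12

Under do(A = 9, B = -5), each intervened variable's structural equation is replaced by its fixed value.
D = -B - 1  [with B=-5]  = 4
E = X^2 + B  [with X=1, B=-5]  = -4
C = D^2 + E  [with D=4, E=-4]  = 12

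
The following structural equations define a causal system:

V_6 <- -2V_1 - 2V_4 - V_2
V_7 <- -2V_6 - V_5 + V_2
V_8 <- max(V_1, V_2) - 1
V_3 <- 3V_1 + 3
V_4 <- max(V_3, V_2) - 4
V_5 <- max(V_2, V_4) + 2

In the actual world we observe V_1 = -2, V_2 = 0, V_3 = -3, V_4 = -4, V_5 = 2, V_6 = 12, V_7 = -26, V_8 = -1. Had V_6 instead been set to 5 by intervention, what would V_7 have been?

Intervening sets V_6 = 5 and removes its equation (V_6 <- -2V_1 - 2V_4 - V_2).
V_3 = 3V_1 + 3  [with V_1=-2]  = -3
V_4 = max(V_3, V_2) - 4  [with V_3=-3, V_2=0]  = -4
V_5 = max(V_2, V_4) + 2  [with V_2=0, V_4=-4]  = 2
V_7 = -2V_6 - V_5 + V_2  [with V_6=5, V_5=2, V_2=0]  = -12

-12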